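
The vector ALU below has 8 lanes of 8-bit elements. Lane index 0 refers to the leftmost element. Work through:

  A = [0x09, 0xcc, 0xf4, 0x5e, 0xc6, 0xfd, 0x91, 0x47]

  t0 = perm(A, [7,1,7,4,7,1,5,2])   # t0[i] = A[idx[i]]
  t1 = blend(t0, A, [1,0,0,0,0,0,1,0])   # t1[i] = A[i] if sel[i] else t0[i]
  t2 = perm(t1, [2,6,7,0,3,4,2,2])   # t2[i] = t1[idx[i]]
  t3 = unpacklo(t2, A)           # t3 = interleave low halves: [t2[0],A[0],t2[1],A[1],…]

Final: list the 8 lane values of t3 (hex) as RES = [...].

  t0: 47 cc 47 c6 47 cc fd f4
  t1: 09 cc 47 c6 47 cc 91 f4
  t2: 47 91 f4 09 c6 47 47 47
  t3: 47 09 91 cc f4 f4 09 5e

RES = [ 0x47  0x09  0x91  0xcc  0xf4  0xf4  0x09  0x5e ]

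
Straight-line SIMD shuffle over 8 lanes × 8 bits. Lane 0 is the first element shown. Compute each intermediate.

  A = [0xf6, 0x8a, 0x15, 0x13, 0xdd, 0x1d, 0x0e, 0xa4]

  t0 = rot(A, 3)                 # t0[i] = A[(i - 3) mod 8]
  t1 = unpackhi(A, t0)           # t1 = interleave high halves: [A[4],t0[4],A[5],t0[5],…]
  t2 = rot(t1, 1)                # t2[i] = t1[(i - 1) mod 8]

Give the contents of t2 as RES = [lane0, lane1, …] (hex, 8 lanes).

  t0: 1d 0e a4 f6 8a 15 13 dd
  t1: dd 8a 1d 15 0e 13 a4 dd
  t2: dd dd 8a 1d 15 0e 13 a4

RES = [ 0xdd  0xdd  0x8a  0x1d  0x15  0x0e  0x13  0xa4 ]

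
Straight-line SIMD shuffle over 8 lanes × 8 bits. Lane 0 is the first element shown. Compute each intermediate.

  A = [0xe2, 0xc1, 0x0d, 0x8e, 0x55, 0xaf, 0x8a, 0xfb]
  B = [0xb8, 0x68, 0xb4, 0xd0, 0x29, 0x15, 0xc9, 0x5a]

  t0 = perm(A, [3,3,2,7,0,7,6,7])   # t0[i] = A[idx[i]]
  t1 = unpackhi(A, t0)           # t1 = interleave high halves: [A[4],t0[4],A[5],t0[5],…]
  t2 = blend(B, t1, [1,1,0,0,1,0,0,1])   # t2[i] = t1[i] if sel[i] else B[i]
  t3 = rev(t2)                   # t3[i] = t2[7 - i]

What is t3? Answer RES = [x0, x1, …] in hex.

RES = [ 0xfb  0xc9  0x15  0x8a  0xd0  0xb4  0xe2  0x55 ]

t0 = [0x8e, 0x8e, 0x0d, 0xfb, 0xe2, 0xfb, 0x8a, 0xfb]
t1 = [0x55, 0xe2, 0xaf, 0xfb, 0x8a, 0x8a, 0xfb, 0xfb]
t2 = [0x55, 0xe2, 0xb4, 0xd0, 0x8a, 0x15, 0xc9, 0xfb]
t3 = [0xfb, 0xc9, 0x15, 0x8a, 0xd0, 0xb4, 0xe2, 0x55]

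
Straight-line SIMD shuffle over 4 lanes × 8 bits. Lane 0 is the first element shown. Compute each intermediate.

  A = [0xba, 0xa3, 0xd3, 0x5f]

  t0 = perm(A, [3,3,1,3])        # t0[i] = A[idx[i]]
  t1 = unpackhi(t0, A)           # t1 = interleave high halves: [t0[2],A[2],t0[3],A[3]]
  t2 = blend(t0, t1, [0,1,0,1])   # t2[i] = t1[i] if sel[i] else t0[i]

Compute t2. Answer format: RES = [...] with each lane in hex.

→ t0 |5f|5f|a3|5f|
→ t1 |a3|d3|5f|5f|
→ t2 |5f|d3|a3|5f|

RES = [ 0x5f  0xd3  0xa3  0x5f ]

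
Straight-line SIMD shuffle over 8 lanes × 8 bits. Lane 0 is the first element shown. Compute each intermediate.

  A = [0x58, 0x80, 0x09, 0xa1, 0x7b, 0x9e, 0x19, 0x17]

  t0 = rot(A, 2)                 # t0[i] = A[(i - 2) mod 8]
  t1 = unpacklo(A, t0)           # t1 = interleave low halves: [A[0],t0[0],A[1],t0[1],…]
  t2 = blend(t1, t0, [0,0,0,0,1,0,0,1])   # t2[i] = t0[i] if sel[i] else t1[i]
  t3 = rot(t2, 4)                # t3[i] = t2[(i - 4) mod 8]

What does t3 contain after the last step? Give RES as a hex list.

RES = [ 0x09  0x58  0xa1  0x9e  0x58  0x19  0x80  0x17 ]

  t0: 19 17 58 80 09 a1 7b 9e
  t1: 58 19 80 17 09 58 a1 80
  t2: 58 19 80 17 09 58 a1 9e
  t3: 09 58 a1 9e 58 19 80 17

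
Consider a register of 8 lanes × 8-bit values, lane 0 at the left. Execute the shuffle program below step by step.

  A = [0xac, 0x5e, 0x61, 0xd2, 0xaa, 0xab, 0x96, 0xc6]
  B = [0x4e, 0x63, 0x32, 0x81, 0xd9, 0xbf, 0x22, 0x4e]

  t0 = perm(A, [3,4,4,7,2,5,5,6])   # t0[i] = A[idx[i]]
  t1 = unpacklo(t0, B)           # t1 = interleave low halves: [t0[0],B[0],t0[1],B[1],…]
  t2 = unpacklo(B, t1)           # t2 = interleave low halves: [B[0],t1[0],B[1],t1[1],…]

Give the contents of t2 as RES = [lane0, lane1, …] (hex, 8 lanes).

→ t0 |d2|aa|aa|c6|61|ab|ab|96|
→ t1 |d2|4e|aa|63|aa|32|c6|81|
→ t2 |4e|d2|63|4e|32|aa|81|63|

RES = [0x4e, 0xd2, 0x63, 0x4e, 0x32, 0xaa, 0x81, 0x63]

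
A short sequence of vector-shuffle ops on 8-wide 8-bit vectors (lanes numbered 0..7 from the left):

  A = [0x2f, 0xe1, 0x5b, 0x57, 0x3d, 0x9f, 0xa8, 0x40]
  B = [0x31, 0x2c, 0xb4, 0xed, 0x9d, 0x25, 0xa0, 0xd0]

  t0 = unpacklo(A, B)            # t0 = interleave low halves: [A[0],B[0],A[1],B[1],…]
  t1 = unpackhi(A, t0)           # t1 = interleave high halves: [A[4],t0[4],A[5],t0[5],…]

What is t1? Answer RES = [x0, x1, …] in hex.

RES = [ 0x3d  0x5b  0x9f  0xb4  0xa8  0x57  0x40  0xed ]

→ t0 |2f|31|e1|2c|5b|b4|57|ed|
→ t1 |3d|5b|9f|b4|a8|57|40|ed|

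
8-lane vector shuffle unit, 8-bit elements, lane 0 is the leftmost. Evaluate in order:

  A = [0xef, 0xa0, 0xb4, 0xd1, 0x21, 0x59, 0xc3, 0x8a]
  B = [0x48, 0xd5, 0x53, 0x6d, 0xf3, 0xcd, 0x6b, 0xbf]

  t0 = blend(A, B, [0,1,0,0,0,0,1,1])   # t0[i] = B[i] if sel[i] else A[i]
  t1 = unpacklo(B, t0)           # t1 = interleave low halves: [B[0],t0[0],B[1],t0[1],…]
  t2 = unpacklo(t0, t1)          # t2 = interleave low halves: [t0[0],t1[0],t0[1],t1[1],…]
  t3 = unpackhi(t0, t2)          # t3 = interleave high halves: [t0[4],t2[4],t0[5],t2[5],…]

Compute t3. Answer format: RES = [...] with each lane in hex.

RES = [0x21, 0xb4, 0x59, 0xd5, 0x6b, 0xd1, 0xbf, 0xd5]

→ t0 |ef|d5|b4|d1|21|59|6b|bf|
→ t1 |48|ef|d5|d5|53|b4|6d|d1|
→ t2 |ef|48|d5|ef|b4|d5|d1|d5|
→ t3 |21|b4|59|d5|6b|d1|bf|d5|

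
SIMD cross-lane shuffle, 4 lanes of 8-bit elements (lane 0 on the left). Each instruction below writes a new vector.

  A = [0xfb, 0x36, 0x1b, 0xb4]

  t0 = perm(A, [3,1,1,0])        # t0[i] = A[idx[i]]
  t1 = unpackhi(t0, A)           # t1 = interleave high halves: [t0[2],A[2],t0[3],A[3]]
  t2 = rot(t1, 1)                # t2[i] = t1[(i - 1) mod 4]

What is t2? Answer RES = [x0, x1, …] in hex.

RES = [0xb4, 0x36, 0x1b, 0xfb]

  t0: b4 36 36 fb
  t1: 36 1b fb b4
  t2: b4 36 1b fb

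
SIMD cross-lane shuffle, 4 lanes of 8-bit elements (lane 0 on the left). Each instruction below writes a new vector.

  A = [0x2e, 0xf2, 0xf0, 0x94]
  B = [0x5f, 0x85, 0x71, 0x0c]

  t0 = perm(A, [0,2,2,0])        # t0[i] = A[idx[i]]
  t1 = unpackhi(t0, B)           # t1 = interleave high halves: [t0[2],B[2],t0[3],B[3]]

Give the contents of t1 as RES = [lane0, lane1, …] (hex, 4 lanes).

→ t0 |2e|f0|f0|2e|
→ t1 |f0|71|2e|0c|

RES = [ 0xf0  0x71  0x2e  0x0c ]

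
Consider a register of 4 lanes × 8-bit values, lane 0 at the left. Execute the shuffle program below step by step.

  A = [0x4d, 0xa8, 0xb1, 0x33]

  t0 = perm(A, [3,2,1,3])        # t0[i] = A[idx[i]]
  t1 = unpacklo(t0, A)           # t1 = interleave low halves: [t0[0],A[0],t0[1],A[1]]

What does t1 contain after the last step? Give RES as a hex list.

RES = [ 0x33  0x4d  0xb1  0xa8 ]

→ t0 |33|b1|a8|33|
→ t1 |33|4d|b1|a8|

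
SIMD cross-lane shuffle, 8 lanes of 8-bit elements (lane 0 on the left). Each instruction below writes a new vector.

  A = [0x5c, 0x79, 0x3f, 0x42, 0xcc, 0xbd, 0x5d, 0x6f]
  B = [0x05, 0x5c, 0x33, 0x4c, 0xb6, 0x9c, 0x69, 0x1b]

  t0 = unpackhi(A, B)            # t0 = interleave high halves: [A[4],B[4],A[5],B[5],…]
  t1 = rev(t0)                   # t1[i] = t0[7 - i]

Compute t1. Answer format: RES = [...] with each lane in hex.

RES = [ 0x1b  0x6f  0x69  0x5d  0x9c  0xbd  0xb6  0xcc ]

t0 = [0xcc, 0xb6, 0xbd, 0x9c, 0x5d, 0x69, 0x6f, 0x1b]
t1 = [0x1b, 0x6f, 0x69, 0x5d, 0x9c, 0xbd, 0xb6, 0xcc]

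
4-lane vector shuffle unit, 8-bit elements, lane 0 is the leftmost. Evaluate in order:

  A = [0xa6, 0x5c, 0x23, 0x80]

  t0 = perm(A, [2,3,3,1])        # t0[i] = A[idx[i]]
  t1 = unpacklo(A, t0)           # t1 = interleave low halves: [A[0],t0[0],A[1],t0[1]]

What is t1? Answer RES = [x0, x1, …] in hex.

RES = [0xa6, 0x23, 0x5c, 0x80]

  t0: 23 80 80 5c
  t1: a6 23 5c 80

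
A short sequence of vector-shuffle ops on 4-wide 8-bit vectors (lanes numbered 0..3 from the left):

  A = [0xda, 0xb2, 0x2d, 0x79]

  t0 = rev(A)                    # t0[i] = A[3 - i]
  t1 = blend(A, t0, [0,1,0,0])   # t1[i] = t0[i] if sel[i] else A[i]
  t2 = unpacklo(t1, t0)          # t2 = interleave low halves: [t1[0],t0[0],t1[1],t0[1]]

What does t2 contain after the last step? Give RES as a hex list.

RES = [ 0xda  0x79  0x2d  0x2d ]

  t0: 79 2d b2 da
  t1: da 2d 2d 79
  t2: da 79 2d 2d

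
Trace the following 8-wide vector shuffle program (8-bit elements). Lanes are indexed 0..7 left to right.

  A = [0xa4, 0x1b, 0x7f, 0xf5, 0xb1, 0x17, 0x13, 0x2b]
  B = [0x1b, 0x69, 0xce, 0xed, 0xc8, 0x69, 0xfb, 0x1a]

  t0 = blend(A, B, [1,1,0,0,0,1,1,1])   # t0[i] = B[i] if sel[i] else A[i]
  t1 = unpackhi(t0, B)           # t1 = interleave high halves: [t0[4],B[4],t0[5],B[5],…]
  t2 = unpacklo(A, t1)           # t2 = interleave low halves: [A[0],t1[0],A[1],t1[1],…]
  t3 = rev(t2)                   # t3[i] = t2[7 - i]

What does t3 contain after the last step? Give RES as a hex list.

RES = [0x69, 0xf5, 0x69, 0x7f, 0xc8, 0x1b, 0xb1, 0xa4]

t0 = [0x1b, 0x69, 0x7f, 0xf5, 0xb1, 0x69, 0xfb, 0x1a]
t1 = [0xb1, 0xc8, 0x69, 0x69, 0xfb, 0xfb, 0x1a, 0x1a]
t2 = [0xa4, 0xb1, 0x1b, 0xc8, 0x7f, 0x69, 0xf5, 0x69]
t3 = [0x69, 0xf5, 0x69, 0x7f, 0xc8, 0x1b, 0xb1, 0xa4]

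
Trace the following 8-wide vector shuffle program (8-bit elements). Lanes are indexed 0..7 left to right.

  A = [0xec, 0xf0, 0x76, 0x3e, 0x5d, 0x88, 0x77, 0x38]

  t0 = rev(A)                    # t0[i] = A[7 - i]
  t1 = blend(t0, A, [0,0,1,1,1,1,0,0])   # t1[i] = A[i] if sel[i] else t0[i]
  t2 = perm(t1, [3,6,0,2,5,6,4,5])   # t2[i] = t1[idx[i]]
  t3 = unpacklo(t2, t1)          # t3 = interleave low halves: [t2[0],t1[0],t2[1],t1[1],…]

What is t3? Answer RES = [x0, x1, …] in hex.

RES = [0x3e, 0x38, 0xf0, 0x77, 0x38, 0x76, 0x76, 0x3e]

  t0: 38 77 88 5d 3e 76 f0 ec
  t1: 38 77 76 3e 5d 88 f0 ec
  t2: 3e f0 38 76 88 f0 5d 88
  t3: 3e 38 f0 77 38 76 76 3e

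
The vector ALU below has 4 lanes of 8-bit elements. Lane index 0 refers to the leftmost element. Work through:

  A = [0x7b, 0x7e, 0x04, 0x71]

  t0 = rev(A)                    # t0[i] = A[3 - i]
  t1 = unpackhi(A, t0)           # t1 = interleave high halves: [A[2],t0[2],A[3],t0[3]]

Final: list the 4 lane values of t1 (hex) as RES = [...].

RES = [ 0x04  0x7e  0x71  0x7b ]

  t0: 71 04 7e 7b
  t1: 04 7e 71 7b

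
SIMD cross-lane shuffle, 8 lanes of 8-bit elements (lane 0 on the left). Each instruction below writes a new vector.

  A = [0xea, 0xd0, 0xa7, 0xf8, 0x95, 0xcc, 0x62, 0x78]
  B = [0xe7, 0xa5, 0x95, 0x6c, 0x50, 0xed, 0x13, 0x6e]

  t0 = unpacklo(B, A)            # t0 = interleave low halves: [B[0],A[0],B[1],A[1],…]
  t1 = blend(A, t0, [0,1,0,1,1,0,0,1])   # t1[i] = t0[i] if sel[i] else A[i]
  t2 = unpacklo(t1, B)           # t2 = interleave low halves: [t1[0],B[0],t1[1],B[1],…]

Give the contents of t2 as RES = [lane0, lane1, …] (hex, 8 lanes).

RES = [0xea, 0xe7, 0xea, 0xa5, 0xa7, 0x95, 0xd0, 0x6c]

→ t0 |e7|ea|a5|d0|95|a7|6c|f8|
→ t1 |ea|ea|a7|d0|95|cc|62|f8|
→ t2 |ea|e7|ea|a5|a7|95|d0|6c|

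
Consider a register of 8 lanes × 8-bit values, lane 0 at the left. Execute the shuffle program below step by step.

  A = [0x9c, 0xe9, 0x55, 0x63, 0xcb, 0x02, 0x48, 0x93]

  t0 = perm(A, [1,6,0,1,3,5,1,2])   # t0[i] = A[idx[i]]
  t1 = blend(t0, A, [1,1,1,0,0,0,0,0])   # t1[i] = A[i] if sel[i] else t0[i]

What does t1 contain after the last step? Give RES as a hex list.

  t0: e9 48 9c e9 63 02 e9 55
  t1: 9c e9 55 e9 63 02 e9 55

RES = [0x9c, 0xe9, 0x55, 0xe9, 0x63, 0x02, 0xe9, 0x55]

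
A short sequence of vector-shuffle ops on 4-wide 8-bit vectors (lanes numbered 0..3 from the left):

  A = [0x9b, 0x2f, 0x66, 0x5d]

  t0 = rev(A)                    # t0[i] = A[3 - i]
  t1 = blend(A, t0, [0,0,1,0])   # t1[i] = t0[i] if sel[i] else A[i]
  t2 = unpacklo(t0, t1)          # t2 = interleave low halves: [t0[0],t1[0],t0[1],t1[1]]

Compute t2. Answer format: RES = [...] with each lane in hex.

  t0: 5d 66 2f 9b
  t1: 9b 2f 2f 5d
  t2: 5d 9b 66 2f

RES = [ 0x5d  0x9b  0x66  0x2f ]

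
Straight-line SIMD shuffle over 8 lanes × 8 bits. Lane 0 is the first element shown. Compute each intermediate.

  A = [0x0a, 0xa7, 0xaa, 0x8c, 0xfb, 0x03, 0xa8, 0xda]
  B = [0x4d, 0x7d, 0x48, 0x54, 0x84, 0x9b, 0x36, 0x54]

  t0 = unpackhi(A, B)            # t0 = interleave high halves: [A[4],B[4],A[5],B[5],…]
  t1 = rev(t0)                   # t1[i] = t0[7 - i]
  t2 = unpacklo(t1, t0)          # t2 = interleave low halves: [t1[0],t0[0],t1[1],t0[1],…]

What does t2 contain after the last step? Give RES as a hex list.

RES = [ 0x54  0xfb  0xda  0x84  0x36  0x03  0xa8  0x9b ]

  t0: fb 84 03 9b a8 36 da 54
  t1: 54 da 36 a8 9b 03 84 fb
  t2: 54 fb da 84 36 03 a8 9b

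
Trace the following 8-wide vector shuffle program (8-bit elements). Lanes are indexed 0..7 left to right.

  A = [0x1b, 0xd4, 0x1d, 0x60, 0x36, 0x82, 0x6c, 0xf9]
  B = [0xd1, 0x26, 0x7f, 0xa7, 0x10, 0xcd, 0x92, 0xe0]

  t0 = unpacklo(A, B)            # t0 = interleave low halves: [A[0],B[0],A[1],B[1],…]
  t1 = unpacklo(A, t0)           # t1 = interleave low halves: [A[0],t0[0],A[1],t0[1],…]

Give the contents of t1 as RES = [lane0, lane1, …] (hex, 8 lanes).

RES = [0x1b, 0x1b, 0xd4, 0xd1, 0x1d, 0xd4, 0x60, 0x26]

→ t0 |1b|d1|d4|26|1d|7f|60|a7|
→ t1 |1b|1b|d4|d1|1d|d4|60|26|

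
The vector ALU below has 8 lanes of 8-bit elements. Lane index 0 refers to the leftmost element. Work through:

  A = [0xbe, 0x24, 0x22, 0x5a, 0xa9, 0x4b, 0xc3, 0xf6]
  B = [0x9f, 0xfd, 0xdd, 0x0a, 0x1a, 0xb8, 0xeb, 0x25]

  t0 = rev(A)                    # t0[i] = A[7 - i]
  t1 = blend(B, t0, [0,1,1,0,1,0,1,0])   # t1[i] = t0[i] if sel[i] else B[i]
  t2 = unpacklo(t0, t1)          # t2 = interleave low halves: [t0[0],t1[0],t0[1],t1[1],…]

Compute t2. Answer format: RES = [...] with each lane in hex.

→ t0 |f6|c3|4b|a9|5a|22|24|be|
→ t1 |9f|c3|4b|0a|5a|b8|24|25|
→ t2 |f6|9f|c3|c3|4b|4b|a9|0a|

RES = [0xf6, 0x9f, 0xc3, 0xc3, 0x4b, 0x4b, 0xa9, 0x0a]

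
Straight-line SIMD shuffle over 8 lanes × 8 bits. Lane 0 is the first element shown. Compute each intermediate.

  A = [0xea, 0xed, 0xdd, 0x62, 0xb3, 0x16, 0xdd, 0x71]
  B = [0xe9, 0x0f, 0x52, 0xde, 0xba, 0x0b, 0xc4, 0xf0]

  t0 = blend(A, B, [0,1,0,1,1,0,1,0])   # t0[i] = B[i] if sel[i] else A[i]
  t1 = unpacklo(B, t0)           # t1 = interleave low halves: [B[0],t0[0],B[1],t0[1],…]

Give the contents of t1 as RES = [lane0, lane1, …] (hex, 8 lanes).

RES = [0xe9, 0xea, 0x0f, 0x0f, 0x52, 0xdd, 0xde, 0xde]

t0 = [0xea, 0x0f, 0xdd, 0xde, 0xba, 0x16, 0xc4, 0x71]
t1 = [0xe9, 0xea, 0x0f, 0x0f, 0x52, 0xdd, 0xde, 0xde]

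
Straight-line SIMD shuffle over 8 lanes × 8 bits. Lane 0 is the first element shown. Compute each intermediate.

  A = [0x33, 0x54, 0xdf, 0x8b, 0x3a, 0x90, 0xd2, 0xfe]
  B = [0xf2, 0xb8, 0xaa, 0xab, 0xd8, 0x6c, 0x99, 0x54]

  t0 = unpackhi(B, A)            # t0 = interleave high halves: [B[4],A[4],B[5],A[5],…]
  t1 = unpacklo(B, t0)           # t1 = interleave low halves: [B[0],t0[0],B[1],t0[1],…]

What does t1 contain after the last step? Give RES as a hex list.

t0 = [0xd8, 0x3a, 0x6c, 0x90, 0x99, 0xd2, 0x54, 0xfe]
t1 = [0xf2, 0xd8, 0xb8, 0x3a, 0xaa, 0x6c, 0xab, 0x90]

RES = [0xf2, 0xd8, 0xb8, 0x3a, 0xaa, 0x6c, 0xab, 0x90]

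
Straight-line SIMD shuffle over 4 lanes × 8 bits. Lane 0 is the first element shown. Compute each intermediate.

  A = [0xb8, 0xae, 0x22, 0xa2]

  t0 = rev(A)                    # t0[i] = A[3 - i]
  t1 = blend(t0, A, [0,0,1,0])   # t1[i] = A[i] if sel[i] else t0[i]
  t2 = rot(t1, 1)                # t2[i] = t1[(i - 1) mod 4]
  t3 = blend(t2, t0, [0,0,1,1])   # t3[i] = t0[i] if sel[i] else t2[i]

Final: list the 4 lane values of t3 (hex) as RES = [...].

  t0: a2 22 ae b8
  t1: a2 22 22 b8
  t2: b8 a2 22 22
  t3: b8 a2 ae b8

RES = [0xb8, 0xa2, 0xae, 0xb8]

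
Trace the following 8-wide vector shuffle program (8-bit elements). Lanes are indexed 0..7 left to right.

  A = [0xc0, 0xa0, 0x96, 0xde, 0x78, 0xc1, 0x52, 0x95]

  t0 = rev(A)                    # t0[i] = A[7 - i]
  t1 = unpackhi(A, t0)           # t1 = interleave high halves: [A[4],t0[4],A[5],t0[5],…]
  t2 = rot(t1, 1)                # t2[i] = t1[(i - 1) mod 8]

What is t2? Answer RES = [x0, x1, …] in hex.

RES = [0xc0, 0x78, 0xde, 0xc1, 0x96, 0x52, 0xa0, 0x95]

  t0: 95 52 c1 78 de 96 a0 c0
  t1: 78 de c1 96 52 a0 95 c0
  t2: c0 78 de c1 96 52 a0 95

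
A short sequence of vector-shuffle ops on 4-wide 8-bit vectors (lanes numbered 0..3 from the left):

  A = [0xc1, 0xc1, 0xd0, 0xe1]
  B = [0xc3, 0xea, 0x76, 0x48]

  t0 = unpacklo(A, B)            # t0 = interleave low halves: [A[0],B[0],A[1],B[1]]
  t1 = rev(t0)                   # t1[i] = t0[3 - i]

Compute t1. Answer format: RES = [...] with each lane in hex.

→ t0 |c1|c3|c1|ea|
→ t1 |ea|c1|c3|c1|

RES = [0xea, 0xc1, 0xc3, 0xc1]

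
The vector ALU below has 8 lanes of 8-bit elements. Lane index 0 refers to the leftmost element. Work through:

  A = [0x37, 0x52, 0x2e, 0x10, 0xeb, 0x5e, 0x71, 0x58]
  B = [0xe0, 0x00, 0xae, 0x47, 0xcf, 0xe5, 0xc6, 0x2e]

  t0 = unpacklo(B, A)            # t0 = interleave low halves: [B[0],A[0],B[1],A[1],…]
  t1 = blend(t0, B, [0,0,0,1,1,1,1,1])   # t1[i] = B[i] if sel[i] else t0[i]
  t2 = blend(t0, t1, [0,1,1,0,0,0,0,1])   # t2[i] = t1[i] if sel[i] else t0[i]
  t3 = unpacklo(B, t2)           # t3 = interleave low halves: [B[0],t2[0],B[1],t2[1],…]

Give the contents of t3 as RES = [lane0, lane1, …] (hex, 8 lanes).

RES = [ 0xe0  0xe0  0x00  0x37  0xae  0x00  0x47  0x52 ]

  t0: e0 37 00 52 ae 2e 47 10
  t1: e0 37 00 47 cf e5 c6 2e
  t2: e0 37 00 52 ae 2e 47 2e
  t3: e0 e0 00 37 ae 00 47 52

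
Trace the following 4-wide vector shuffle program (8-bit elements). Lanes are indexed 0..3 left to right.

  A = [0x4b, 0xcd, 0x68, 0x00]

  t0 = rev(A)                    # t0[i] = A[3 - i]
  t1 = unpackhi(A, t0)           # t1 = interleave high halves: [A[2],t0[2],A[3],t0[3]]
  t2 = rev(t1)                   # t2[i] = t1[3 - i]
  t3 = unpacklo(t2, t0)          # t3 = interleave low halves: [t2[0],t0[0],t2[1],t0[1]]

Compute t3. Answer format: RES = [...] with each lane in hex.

t0 = [0x00, 0x68, 0xcd, 0x4b]
t1 = [0x68, 0xcd, 0x00, 0x4b]
t2 = [0x4b, 0x00, 0xcd, 0x68]
t3 = [0x4b, 0x00, 0x00, 0x68]

RES = [ 0x4b  0x00  0x00  0x68 ]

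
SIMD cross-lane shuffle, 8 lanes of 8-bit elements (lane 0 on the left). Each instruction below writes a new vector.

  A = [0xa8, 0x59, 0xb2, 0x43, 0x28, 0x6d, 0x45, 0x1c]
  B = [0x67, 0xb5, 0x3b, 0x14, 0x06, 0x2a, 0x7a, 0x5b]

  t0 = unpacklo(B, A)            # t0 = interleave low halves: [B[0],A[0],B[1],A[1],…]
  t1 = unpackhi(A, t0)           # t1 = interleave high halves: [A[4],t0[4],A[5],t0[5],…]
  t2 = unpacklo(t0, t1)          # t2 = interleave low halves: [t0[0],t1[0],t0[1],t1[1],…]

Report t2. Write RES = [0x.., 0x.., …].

  t0: 67 a8 b5 59 3b b2 14 43
  t1: 28 3b 6d b2 45 14 1c 43
  t2: 67 28 a8 3b b5 6d 59 b2

RES = [0x67, 0x28, 0xa8, 0x3b, 0xb5, 0x6d, 0x59, 0xb2]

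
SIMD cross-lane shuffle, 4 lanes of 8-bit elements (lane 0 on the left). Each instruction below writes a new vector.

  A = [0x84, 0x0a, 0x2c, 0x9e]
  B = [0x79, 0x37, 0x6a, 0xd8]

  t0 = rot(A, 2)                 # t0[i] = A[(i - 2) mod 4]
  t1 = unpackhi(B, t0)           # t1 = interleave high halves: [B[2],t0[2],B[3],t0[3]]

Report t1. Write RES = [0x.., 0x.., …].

RES = [ 0x6a  0x84  0xd8  0x0a ]

  t0: 2c 9e 84 0a
  t1: 6a 84 d8 0a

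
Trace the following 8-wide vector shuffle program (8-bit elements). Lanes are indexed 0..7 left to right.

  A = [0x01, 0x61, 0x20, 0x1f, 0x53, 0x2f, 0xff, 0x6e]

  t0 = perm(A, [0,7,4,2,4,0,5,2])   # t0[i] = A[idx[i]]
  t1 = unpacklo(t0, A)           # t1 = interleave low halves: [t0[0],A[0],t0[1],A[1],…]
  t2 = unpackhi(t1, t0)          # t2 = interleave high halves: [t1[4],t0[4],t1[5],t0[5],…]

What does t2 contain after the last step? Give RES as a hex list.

RES = [0x53, 0x53, 0x20, 0x01, 0x20, 0x2f, 0x1f, 0x20]

→ t0 |01|6e|53|20|53|01|2f|20|
→ t1 |01|01|6e|61|53|20|20|1f|
→ t2 |53|53|20|01|20|2f|1f|20|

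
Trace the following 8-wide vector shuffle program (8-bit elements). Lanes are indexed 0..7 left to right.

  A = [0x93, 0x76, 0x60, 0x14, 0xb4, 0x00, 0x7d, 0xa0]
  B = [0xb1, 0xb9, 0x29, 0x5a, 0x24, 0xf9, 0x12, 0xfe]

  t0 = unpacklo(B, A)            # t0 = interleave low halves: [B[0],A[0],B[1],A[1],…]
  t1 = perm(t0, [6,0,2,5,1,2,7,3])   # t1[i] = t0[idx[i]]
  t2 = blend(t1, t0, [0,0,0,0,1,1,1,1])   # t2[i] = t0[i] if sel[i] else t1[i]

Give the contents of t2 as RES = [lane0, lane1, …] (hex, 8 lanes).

  t0: b1 93 b9 76 29 60 5a 14
  t1: 5a b1 b9 60 93 b9 14 76
  t2: 5a b1 b9 60 29 60 5a 14

RES = [0x5a, 0xb1, 0xb9, 0x60, 0x29, 0x60, 0x5a, 0x14]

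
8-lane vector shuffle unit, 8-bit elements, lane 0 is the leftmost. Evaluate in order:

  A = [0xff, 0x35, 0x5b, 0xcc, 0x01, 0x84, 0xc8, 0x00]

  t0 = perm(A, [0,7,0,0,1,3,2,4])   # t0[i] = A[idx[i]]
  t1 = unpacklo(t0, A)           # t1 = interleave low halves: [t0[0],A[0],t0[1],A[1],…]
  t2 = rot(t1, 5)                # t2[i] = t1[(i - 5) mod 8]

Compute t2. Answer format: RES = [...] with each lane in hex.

RES = [ 0x35  0xff  0x5b  0xff  0xcc  0xff  0xff  0x00 ]

→ t0 |ff|00|ff|ff|35|cc|5b|01|
→ t1 |ff|ff|00|35|ff|5b|ff|cc|
→ t2 |35|ff|5b|ff|cc|ff|ff|00|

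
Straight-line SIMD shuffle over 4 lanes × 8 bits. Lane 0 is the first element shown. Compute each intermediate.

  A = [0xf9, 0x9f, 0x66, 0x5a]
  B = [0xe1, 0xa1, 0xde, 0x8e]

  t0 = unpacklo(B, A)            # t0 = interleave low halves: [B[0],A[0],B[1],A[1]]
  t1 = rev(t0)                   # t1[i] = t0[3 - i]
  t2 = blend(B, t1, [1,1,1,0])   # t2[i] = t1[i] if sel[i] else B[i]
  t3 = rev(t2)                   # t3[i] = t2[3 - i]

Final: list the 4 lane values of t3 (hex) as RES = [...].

RES = [0x8e, 0xf9, 0xa1, 0x9f]

  t0: e1 f9 a1 9f
  t1: 9f a1 f9 e1
  t2: 9f a1 f9 8e
  t3: 8e f9 a1 9f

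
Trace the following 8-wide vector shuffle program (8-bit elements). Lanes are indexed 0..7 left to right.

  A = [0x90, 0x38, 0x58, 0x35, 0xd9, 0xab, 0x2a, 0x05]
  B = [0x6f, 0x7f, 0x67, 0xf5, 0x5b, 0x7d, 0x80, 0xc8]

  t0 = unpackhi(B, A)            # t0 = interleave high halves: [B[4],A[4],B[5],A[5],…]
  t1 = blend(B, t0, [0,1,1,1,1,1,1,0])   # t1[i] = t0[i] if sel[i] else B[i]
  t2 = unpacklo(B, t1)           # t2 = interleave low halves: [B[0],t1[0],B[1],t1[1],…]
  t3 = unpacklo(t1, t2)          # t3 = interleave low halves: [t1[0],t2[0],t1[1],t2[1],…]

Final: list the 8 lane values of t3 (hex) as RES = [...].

RES = [ 0x6f  0x6f  0xd9  0x6f  0x7d  0x7f  0xab  0xd9 ]

→ t0 |5b|d9|7d|ab|80|2a|c8|05|
→ t1 |6f|d9|7d|ab|80|2a|c8|c8|
→ t2 |6f|6f|7f|d9|67|7d|f5|ab|
→ t3 |6f|6f|d9|6f|7d|7f|ab|d9|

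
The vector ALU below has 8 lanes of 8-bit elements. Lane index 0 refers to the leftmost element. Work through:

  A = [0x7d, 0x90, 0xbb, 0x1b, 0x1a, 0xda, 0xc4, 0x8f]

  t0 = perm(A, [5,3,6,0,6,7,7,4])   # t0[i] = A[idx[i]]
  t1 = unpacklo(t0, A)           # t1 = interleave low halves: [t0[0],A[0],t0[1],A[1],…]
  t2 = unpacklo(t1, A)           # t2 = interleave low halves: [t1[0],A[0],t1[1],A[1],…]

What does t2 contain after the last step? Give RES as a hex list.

  t0: da 1b c4 7d c4 8f 8f 1a
  t1: da 7d 1b 90 c4 bb 7d 1b
  t2: da 7d 7d 90 1b bb 90 1b

RES = [0xda, 0x7d, 0x7d, 0x90, 0x1b, 0xbb, 0x90, 0x1b]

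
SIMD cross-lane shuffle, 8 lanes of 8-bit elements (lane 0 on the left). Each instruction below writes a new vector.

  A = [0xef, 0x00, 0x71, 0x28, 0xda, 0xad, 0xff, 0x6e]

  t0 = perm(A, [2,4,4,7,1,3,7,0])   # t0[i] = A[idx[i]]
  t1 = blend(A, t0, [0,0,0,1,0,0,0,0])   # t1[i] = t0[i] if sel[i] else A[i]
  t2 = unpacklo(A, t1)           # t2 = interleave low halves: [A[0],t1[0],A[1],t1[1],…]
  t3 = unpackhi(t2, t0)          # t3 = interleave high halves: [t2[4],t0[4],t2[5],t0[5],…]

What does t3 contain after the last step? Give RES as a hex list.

RES = [0x71, 0x00, 0x71, 0x28, 0x28, 0x6e, 0x6e, 0xef]

t0 = [0x71, 0xda, 0xda, 0x6e, 0x00, 0x28, 0x6e, 0xef]
t1 = [0xef, 0x00, 0x71, 0x6e, 0xda, 0xad, 0xff, 0x6e]
t2 = [0xef, 0xef, 0x00, 0x00, 0x71, 0x71, 0x28, 0x6e]
t3 = [0x71, 0x00, 0x71, 0x28, 0x28, 0x6e, 0x6e, 0xef]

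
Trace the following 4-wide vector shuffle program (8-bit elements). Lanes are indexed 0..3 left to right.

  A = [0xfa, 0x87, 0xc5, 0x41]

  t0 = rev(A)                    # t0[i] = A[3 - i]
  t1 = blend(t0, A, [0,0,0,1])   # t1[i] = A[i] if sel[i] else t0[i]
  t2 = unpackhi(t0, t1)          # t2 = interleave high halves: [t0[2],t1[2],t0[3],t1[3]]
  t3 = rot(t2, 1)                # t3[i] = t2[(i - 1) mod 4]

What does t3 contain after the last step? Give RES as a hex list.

RES = [ 0x41  0x87  0x87  0xfa ]

→ t0 |41|c5|87|fa|
→ t1 |41|c5|87|41|
→ t2 |87|87|fa|41|
→ t3 |41|87|87|fa|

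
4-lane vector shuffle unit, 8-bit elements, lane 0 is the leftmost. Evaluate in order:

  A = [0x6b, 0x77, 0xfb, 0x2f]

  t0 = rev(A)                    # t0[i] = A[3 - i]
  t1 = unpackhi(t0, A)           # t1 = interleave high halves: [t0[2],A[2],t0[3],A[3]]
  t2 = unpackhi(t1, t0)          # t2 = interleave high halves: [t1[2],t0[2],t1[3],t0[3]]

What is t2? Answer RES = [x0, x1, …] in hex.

→ t0 |2f|fb|77|6b|
→ t1 |77|fb|6b|2f|
→ t2 |6b|77|2f|6b|

RES = [ 0x6b  0x77  0x2f  0x6b ]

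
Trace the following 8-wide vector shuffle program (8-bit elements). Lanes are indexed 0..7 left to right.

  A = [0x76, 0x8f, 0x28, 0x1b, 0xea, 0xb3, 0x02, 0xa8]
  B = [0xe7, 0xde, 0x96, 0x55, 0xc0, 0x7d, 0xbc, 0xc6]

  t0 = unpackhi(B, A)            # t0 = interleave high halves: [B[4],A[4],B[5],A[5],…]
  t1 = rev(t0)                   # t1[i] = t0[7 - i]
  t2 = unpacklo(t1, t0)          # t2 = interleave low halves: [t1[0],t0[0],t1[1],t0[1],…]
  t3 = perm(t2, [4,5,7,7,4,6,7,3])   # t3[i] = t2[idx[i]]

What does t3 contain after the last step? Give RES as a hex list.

t0 = [0xc0, 0xea, 0x7d, 0xb3, 0xbc, 0x02, 0xc6, 0xa8]
t1 = [0xa8, 0xc6, 0x02, 0xbc, 0xb3, 0x7d, 0xea, 0xc0]
t2 = [0xa8, 0xc0, 0xc6, 0xea, 0x02, 0x7d, 0xbc, 0xb3]
t3 = [0x02, 0x7d, 0xb3, 0xb3, 0x02, 0xbc, 0xb3, 0xea]

RES = [0x02, 0x7d, 0xb3, 0xb3, 0x02, 0xbc, 0xb3, 0xea]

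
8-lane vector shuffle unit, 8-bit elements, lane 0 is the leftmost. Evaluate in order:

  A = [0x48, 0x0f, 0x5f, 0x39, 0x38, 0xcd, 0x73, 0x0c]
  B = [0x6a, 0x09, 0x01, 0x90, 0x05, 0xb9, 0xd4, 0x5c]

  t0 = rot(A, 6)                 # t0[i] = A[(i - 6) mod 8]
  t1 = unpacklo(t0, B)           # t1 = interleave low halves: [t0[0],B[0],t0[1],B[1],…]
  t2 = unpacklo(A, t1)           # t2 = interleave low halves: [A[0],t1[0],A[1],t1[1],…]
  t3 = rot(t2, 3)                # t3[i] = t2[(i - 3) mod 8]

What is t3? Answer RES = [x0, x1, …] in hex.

t0 = [0x5f, 0x39, 0x38, 0xcd, 0x73, 0x0c, 0x48, 0x0f]
t1 = [0x5f, 0x6a, 0x39, 0x09, 0x38, 0x01, 0xcd, 0x90]
t2 = [0x48, 0x5f, 0x0f, 0x6a, 0x5f, 0x39, 0x39, 0x09]
t3 = [0x39, 0x39, 0x09, 0x48, 0x5f, 0x0f, 0x6a, 0x5f]

RES = [ 0x39  0x39  0x09  0x48  0x5f  0x0f  0x6a  0x5f ]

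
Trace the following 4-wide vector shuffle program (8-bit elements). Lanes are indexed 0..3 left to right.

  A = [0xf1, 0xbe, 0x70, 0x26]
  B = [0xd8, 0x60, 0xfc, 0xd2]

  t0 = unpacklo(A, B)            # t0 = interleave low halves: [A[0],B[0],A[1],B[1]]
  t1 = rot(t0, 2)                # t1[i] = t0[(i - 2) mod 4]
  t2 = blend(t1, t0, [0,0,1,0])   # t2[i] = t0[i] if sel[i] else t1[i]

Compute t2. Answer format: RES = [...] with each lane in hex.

RES = [ 0xbe  0x60  0xbe  0xd8 ]

  t0: f1 d8 be 60
  t1: be 60 f1 d8
  t2: be 60 be d8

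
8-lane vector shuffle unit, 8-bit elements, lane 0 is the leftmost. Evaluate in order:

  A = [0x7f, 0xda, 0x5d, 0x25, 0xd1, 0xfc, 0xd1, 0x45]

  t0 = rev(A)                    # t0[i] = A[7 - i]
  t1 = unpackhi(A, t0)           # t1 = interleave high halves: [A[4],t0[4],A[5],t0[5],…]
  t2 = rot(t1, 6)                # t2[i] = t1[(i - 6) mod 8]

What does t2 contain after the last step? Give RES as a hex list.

t0 = [0x45, 0xd1, 0xfc, 0xd1, 0x25, 0x5d, 0xda, 0x7f]
t1 = [0xd1, 0x25, 0xfc, 0x5d, 0xd1, 0xda, 0x45, 0x7f]
t2 = [0xfc, 0x5d, 0xd1, 0xda, 0x45, 0x7f, 0xd1, 0x25]

RES = [ 0xfc  0x5d  0xd1  0xda  0x45  0x7f  0xd1  0x25 ]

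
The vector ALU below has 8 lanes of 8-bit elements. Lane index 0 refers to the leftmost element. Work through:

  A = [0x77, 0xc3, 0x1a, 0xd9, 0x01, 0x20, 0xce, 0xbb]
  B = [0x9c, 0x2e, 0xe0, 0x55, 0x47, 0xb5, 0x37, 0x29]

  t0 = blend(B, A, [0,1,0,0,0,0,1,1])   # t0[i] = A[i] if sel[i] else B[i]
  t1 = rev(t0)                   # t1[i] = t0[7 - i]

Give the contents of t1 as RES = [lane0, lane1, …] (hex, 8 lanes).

RES = [0xbb, 0xce, 0xb5, 0x47, 0x55, 0xe0, 0xc3, 0x9c]

→ t0 |9c|c3|e0|55|47|b5|ce|bb|
→ t1 |bb|ce|b5|47|55|e0|c3|9c|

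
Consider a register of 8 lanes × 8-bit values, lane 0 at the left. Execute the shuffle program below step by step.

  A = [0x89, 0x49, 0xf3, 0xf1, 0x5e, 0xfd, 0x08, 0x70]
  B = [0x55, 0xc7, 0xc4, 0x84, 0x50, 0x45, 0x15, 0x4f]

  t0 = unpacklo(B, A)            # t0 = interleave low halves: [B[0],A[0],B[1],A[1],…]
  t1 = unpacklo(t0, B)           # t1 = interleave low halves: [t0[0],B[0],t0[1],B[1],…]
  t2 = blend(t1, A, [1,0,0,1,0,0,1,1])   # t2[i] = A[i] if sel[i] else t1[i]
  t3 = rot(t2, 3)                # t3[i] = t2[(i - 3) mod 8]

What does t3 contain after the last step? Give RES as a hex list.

RES = [ 0xc4  0x08  0x70  0x89  0x55  0x89  0xf1  0xc7 ]

  t0: 55 89 c7 49 c4 f3 84 f1
  t1: 55 55 89 c7 c7 c4 49 84
  t2: 89 55 89 f1 c7 c4 08 70
  t3: c4 08 70 89 55 89 f1 c7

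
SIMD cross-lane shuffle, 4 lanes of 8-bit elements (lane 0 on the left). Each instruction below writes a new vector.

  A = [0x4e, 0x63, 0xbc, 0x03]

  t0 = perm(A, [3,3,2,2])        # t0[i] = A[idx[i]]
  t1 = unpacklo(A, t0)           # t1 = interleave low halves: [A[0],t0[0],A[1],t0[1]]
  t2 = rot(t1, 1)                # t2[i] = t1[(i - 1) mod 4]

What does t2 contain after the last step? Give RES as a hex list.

RES = [0x03, 0x4e, 0x03, 0x63]

t0 = [0x03, 0x03, 0xbc, 0xbc]
t1 = [0x4e, 0x03, 0x63, 0x03]
t2 = [0x03, 0x4e, 0x03, 0x63]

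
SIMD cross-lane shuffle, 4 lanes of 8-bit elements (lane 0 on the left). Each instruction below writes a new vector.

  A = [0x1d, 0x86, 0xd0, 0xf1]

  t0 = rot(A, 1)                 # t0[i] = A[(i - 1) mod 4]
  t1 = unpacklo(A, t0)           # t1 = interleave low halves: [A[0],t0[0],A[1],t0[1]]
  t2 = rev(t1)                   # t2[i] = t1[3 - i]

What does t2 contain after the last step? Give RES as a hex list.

  t0: f1 1d 86 d0
  t1: 1d f1 86 1d
  t2: 1d 86 f1 1d

RES = [ 0x1d  0x86  0xf1  0x1d ]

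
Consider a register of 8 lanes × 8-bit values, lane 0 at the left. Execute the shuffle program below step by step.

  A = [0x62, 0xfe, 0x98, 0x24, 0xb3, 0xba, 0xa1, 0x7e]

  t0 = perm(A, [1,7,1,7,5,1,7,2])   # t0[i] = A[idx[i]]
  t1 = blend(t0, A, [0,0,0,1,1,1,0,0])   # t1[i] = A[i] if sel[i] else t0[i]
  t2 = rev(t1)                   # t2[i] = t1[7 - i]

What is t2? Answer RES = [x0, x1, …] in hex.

RES = [0x98, 0x7e, 0xba, 0xb3, 0x24, 0xfe, 0x7e, 0xfe]

t0 = [0xfe, 0x7e, 0xfe, 0x7e, 0xba, 0xfe, 0x7e, 0x98]
t1 = [0xfe, 0x7e, 0xfe, 0x24, 0xb3, 0xba, 0x7e, 0x98]
t2 = [0x98, 0x7e, 0xba, 0xb3, 0x24, 0xfe, 0x7e, 0xfe]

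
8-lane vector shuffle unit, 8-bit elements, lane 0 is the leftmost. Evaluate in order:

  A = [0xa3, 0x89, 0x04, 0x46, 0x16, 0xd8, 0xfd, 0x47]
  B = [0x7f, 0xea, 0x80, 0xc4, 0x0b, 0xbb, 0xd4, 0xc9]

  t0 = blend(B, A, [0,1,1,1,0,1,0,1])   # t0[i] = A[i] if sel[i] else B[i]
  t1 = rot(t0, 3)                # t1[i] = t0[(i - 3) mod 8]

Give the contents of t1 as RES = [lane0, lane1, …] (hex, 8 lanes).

→ t0 |7f|89|04|46|0b|d8|d4|47|
→ t1 |d8|d4|47|7f|89|04|46|0b|

RES = [ 0xd8  0xd4  0x47  0x7f  0x89  0x04  0x46  0x0b ]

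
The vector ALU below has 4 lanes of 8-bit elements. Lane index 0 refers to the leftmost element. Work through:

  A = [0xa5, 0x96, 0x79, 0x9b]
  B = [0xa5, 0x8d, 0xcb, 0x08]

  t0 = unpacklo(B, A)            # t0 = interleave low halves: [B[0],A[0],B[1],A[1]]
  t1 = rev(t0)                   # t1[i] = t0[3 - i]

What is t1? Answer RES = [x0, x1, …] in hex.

RES = [ 0x96  0x8d  0xa5  0xa5 ]

t0 = [0xa5, 0xa5, 0x8d, 0x96]
t1 = [0x96, 0x8d, 0xa5, 0xa5]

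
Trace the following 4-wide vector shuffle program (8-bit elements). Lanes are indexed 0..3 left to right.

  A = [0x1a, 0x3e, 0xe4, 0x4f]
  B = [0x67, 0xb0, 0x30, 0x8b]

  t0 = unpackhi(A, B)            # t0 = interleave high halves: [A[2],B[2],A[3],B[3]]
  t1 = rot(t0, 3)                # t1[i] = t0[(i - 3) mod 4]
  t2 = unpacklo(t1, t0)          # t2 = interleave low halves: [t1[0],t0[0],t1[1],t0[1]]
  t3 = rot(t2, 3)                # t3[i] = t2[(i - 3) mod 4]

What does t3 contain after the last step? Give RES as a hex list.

  t0: e4 30 4f 8b
  t1: 30 4f 8b e4
  t2: 30 e4 4f 30
  t3: e4 4f 30 30

RES = [0xe4, 0x4f, 0x30, 0x30]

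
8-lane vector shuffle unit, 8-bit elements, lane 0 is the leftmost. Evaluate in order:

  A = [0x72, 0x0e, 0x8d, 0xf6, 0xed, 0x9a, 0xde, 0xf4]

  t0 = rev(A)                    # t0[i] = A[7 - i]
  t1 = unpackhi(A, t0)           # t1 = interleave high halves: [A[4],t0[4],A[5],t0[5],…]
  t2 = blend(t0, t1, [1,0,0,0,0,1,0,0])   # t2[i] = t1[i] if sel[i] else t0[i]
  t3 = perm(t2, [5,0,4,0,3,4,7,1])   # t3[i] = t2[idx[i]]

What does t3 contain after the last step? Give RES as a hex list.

RES = [ 0x0e  0xed  0xf6  0xed  0xed  0xf6  0x72  0xde ]

  t0: f4 de 9a ed f6 8d 0e 72
  t1: ed f6 9a 8d de 0e f4 72
  t2: ed de 9a ed f6 0e 0e 72
  t3: 0e ed f6 ed ed f6 72 de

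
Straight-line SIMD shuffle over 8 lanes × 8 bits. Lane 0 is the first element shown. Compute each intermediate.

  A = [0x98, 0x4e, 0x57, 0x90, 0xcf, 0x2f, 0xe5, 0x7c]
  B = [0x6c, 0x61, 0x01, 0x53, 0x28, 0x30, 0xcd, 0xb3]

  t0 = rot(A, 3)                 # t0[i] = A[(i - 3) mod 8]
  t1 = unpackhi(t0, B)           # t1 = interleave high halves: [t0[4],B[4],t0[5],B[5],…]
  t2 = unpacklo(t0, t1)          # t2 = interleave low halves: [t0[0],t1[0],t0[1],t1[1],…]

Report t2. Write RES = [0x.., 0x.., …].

RES = [0x2f, 0x4e, 0xe5, 0x28, 0x7c, 0x57, 0x98, 0x30]

t0 = [0x2f, 0xe5, 0x7c, 0x98, 0x4e, 0x57, 0x90, 0xcf]
t1 = [0x4e, 0x28, 0x57, 0x30, 0x90, 0xcd, 0xcf, 0xb3]
t2 = [0x2f, 0x4e, 0xe5, 0x28, 0x7c, 0x57, 0x98, 0x30]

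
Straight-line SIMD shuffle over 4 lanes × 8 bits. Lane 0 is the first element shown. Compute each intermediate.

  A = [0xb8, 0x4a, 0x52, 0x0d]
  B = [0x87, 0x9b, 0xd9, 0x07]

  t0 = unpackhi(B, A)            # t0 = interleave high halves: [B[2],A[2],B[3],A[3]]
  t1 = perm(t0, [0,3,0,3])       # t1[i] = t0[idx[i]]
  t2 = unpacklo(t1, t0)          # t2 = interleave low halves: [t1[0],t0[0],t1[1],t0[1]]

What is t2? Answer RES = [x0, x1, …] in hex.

RES = [ 0xd9  0xd9  0x0d  0x52 ]

→ t0 |d9|52|07|0d|
→ t1 |d9|0d|d9|0d|
→ t2 |d9|d9|0d|52|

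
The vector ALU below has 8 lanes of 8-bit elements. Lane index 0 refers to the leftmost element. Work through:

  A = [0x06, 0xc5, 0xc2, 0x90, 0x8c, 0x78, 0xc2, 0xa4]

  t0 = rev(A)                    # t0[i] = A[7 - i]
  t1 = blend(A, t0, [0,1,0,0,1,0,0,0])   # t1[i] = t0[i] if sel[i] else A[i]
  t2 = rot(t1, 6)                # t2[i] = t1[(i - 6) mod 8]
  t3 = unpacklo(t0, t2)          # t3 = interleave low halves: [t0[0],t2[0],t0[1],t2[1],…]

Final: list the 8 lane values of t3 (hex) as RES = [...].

RES = [ 0xa4  0xc2  0xc2  0x90  0x78  0x90  0x8c  0x78 ]

  t0: a4 c2 78 8c 90 c2 c5 06
  t1: 06 c2 c2 90 90 78 c2 a4
  t2: c2 90 90 78 c2 a4 06 c2
  t3: a4 c2 c2 90 78 90 8c 78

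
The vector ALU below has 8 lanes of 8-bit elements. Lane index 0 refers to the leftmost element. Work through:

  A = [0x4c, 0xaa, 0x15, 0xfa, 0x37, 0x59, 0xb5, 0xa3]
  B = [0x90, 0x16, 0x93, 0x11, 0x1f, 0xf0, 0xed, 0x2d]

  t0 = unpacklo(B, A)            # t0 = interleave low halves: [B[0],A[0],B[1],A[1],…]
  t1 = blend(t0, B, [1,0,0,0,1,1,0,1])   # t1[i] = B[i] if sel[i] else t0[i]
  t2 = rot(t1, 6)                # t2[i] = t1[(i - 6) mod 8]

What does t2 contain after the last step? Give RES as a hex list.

t0 = [0x90, 0x4c, 0x16, 0xaa, 0x93, 0x15, 0x11, 0xfa]
t1 = [0x90, 0x4c, 0x16, 0xaa, 0x1f, 0xf0, 0x11, 0x2d]
t2 = [0x16, 0xaa, 0x1f, 0xf0, 0x11, 0x2d, 0x90, 0x4c]

RES = [0x16, 0xaa, 0x1f, 0xf0, 0x11, 0x2d, 0x90, 0x4c]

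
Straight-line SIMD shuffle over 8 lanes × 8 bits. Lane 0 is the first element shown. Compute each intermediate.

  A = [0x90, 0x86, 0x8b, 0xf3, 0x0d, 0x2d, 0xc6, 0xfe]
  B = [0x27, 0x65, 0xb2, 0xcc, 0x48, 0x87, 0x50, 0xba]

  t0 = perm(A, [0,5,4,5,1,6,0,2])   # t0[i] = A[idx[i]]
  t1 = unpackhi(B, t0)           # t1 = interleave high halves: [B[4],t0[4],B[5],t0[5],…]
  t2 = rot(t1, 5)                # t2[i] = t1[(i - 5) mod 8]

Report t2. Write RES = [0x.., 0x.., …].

→ t0 |90|2d|0d|2d|86|c6|90|8b|
→ t1 |48|86|87|c6|50|90|ba|8b|
→ t2 |c6|50|90|ba|8b|48|86|87|

RES = [0xc6, 0x50, 0x90, 0xba, 0x8b, 0x48, 0x86, 0x87]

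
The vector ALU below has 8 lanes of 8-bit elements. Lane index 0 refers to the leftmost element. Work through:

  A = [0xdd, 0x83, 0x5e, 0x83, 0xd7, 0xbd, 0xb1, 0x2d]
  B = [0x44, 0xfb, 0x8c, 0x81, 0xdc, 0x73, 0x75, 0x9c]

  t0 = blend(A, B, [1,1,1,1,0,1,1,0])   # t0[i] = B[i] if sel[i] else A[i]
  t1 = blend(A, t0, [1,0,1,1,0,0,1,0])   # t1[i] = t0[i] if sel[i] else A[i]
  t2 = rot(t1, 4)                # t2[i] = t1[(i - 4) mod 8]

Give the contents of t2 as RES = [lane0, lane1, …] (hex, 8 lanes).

RES = [0xd7, 0xbd, 0x75, 0x2d, 0x44, 0x83, 0x8c, 0x81]

  t0: 44 fb 8c 81 d7 73 75 2d
  t1: 44 83 8c 81 d7 bd 75 2d
  t2: d7 bd 75 2d 44 83 8c 81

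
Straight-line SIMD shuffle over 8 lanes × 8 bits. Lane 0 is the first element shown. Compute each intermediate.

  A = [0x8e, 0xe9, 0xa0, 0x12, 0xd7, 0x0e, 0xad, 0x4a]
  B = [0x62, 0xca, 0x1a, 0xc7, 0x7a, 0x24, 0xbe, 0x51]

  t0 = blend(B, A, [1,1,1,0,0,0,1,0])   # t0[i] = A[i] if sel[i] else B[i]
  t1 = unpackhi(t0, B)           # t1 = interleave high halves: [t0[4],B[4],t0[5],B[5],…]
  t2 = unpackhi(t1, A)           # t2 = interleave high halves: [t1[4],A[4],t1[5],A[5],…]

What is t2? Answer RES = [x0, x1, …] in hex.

RES = [ 0xad  0xd7  0xbe  0x0e  0x51  0xad  0x51  0x4a ]

t0 = [0x8e, 0xe9, 0xa0, 0xc7, 0x7a, 0x24, 0xad, 0x51]
t1 = [0x7a, 0x7a, 0x24, 0x24, 0xad, 0xbe, 0x51, 0x51]
t2 = [0xad, 0xd7, 0xbe, 0x0e, 0x51, 0xad, 0x51, 0x4a]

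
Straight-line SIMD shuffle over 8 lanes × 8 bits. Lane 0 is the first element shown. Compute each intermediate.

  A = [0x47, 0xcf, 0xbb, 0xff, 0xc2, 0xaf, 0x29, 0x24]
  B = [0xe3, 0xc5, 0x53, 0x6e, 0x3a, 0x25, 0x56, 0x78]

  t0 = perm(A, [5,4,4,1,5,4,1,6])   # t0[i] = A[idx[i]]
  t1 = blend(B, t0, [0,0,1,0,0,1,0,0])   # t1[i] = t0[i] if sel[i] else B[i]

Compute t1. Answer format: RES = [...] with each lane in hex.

→ t0 |af|c2|c2|cf|af|c2|cf|29|
→ t1 |e3|c5|c2|6e|3a|c2|56|78|

RES = [ 0xe3  0xc5  0xc2  0x6e  0x3a  0xc2  0x56  0x78 ]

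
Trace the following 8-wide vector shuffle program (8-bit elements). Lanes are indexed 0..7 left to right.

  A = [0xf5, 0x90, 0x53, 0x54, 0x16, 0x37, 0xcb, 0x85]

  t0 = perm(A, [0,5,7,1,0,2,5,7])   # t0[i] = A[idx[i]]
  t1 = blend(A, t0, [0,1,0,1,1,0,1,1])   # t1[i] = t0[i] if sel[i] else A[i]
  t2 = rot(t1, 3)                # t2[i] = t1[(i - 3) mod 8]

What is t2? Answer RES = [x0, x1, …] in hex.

RES = [0x37, 0x37, 0x85, 0xf5, 0x37, 0x53, 0x90, 0xf5]

t0 = [0xf5, 0x37, 0x85, 0x90, 0xf5, 0x53, 0x37, 0x85]
t1 = [0xf5, 0x37, 0x53, 0x90, 0xf5, 0x37, 0x37, 0x85]
t2 = [0x37, 0x37, 0x85, 0xf5, 0x37, 0x53, 0x90, 0xf5]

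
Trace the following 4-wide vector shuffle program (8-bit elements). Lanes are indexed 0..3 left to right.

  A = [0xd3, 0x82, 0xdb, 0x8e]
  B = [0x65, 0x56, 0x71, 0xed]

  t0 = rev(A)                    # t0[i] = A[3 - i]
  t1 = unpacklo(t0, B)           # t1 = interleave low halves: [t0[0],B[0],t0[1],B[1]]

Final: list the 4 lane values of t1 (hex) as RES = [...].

RES = [0x8e, 0x65, 0xdb, 0x56]

→ t0 |8e|db|82|d3|
→ t1 |8e|65|db|56|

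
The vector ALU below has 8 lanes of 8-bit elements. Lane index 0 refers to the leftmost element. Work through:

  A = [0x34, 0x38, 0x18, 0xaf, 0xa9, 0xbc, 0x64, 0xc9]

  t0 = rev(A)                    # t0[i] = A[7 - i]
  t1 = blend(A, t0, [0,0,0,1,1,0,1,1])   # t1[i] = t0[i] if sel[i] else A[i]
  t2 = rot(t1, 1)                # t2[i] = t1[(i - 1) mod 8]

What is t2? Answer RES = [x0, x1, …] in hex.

RES = [0x34, 0x34, 0x38, 0x18, 0xa9, 0xaf, 0xbc, 0x38]

  t0: c9 64 bc a9 af 18 38 34
  t1: 34 38 18 a9 af bc 38 34
  t2: 34 34 38 18 a9 af bc 38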